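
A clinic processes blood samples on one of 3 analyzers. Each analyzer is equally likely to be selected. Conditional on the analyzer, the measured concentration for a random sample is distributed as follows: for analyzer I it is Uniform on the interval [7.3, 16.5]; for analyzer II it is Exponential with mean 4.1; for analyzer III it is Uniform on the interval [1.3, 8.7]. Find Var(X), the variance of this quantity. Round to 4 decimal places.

Per component, I: μ=11.9, E[X²]=148.663; II: μ=4.1, E[X²]=33.62; III: μ=5, E[X²]=29.5633.
E[X] = 0.333333·11.9 + 0.333333·4.1 + 0.333333·5 = 7.
E[X²] = 0.333333·148.663 + 0.333333·33.62 + 0.333333·29.5633 = 70.6156.
Var(X) = E[X²] − (E[X])² = 70.6156 − 49 = 21.6156.

21.6156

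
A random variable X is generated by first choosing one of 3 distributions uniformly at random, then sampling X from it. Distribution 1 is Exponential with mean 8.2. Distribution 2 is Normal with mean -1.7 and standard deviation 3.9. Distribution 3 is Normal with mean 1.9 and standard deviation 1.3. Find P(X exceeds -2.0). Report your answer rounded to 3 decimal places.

Conditional on each component, P(X > -2.0): 1: 1; 2: 0.530658; 3: 0.99865.
By total probability, P(X > -2.0) = 0.333333·1 + 0.333333·0.530658 + 0.333333·0.99865 = 0.843103.

0.843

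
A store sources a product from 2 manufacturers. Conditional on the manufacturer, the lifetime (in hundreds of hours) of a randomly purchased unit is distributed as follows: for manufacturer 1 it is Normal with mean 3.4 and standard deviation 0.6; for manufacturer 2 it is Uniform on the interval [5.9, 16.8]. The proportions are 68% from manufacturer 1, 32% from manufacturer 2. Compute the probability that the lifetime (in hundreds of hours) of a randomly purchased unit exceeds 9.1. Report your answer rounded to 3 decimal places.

Conditional on each manufacturer, P(X > 9.1): 1: 0; 2: 0.706422.
By total probability, P(X > 9.1) = 0.68·0 + 0.32·0.706422 = 0.226055.

0.226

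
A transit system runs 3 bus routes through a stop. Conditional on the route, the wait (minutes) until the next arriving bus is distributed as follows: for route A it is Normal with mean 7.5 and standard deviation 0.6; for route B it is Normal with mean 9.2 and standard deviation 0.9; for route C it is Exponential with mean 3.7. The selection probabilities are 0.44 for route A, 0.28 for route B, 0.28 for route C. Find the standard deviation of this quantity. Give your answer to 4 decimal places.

2.9538

Per component, A: μ=7.5, E[X²]=56.61; B: μ=9.2, E[X²]=85.45; C: μ=3.7, E[X²]=27.38.
E[X] = 0.44·7.5 + 0.28·9.2 + 0.28·3.7 = 6.912.
E[X²] = 0.44·56.61 + 0.28·85.45 + 0.28·27.38 = 56.5008.
Var(X) = E[X²] − (E[X])² = 56.5008 − 47.7757 = 8.72506.
SD(X) = √8.72506 = 2.95382.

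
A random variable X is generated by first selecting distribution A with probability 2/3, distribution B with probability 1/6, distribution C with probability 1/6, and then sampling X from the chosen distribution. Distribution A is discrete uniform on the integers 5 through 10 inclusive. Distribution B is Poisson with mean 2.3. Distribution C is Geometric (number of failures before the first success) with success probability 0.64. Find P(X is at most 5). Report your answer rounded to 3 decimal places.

Conditional on each component, P(X ≤ 5): A: 0.166667; B: 0.970024; C: 0.997823.
By total probability, P(X ≤ 5) = 0.666667·0.166667 + 0.166667·0.970024 + 0.166667·0.997823 = 0.439086.

0.439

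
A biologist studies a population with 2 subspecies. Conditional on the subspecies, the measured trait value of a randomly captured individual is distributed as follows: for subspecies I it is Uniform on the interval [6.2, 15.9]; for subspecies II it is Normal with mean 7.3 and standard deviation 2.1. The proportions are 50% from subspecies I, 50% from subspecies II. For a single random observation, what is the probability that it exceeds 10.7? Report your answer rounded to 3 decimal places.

Conditional on each subspecies, P(X > 10.7): I: 0.536082; II: 0.0527185.
By total probability, P(X > 10.7) = 0.5·0.536082 + 0.5·0.0527185 = 0.2944.

0.294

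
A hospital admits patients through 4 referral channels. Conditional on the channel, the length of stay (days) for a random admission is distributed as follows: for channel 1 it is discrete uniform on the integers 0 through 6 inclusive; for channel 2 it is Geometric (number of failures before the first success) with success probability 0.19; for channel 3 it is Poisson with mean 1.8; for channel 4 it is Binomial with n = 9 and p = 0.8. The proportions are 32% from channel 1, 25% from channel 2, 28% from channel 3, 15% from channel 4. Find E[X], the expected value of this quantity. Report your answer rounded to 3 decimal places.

3.610

Component means — 1: 3; 2: 4.26316; 3: 1.8; 4: 7.2.
E[X] = 0.32·3 + 0.25·4.26316 + 0.28·1.8 + 0.15·7.2 = 3.60979.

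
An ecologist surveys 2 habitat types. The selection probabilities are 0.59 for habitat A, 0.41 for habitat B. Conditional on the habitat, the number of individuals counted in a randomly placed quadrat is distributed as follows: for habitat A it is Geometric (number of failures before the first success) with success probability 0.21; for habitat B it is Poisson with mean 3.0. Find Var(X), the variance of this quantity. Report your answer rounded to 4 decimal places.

11.9396

Per component, A: μ=3.7619, E[X²]=32.0658; B: μ=3, E[X²]=12.
E[X] = 0.59·3.7619 + 0.41·3 = 3.44952.
E[X²] = 0.59·32.0658 + 0.41·12 = 23.8388.
Var(X) = E[X²] − (E[X])² = 23.8388 − 11.8992 = 11.9396.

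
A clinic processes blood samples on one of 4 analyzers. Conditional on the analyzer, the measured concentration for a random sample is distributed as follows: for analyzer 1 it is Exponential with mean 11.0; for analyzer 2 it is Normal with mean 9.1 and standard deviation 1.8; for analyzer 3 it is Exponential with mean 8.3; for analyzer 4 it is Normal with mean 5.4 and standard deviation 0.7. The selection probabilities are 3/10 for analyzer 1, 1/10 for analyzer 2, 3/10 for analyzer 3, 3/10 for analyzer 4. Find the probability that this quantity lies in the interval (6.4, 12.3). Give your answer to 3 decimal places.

Conditional on each analyzer, P(6.4 < X < 12.3): 1: 0.232008; 2: 0.895473; 3: 0.235312; 4: 0.0765637.
By total probability, P(6.4 < X < 12.3) = 0.3·0.232008 + 0.1·0.895473 + 0.3·0.235312 + 0.3·0.0765637 = 0.252712.

0.253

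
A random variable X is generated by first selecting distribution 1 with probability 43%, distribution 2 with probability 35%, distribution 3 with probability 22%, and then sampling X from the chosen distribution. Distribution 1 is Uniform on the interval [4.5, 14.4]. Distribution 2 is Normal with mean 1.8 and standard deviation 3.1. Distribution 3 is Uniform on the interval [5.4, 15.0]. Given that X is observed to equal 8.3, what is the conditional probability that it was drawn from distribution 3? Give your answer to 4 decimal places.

Likelihoods f(8.3 | ·): 1: 0.10101; 2: 0.0142846; 3: 0.104167.
Posterior ∝ prior × likelihood. Numerator for 3: 0.22·0.104167 = 0.0229167.
Normalizing constant: 0.43·0.10101 + 0.35·0.0142846 + 0.22·0.104167 = 0.0713506.
P(3 | observation) = 0.0229167 / 0.0713506 = 0.321184.

0.3212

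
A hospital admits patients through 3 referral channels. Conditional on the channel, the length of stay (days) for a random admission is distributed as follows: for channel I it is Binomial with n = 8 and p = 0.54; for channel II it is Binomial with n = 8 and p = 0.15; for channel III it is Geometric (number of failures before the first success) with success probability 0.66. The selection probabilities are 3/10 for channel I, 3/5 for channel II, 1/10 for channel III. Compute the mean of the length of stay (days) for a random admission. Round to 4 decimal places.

2.0675

Component means — I: 4.32; II: 1.2; III: 0.515152.
E[X] = 0.3·4.32 + 0.6·1.2 + 0.1·0.515152 = 2.06752.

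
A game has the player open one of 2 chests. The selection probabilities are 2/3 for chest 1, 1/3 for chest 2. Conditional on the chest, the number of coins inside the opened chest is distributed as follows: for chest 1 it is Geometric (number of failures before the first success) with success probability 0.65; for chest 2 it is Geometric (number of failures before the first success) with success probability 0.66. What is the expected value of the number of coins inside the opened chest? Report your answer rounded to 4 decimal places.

Component means — 1: 0.538462; 2: 0.515152.
E[X] = 0.666667·0.538462 + 0.333333·0.515152 = 0.530692.

0.5307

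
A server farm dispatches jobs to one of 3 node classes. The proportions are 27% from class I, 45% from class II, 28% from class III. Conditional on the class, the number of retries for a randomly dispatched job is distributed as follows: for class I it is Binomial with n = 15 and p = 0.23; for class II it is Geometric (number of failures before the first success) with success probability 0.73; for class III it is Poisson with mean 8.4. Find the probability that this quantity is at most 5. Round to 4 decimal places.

0.7347

Conditional on each class, P(X ≤ 5): I: 0.892072; II: 0.999613; III: 0.157277.
By total probability, P(X ≤ 5) = 0.27·0.892072 + 0.45·0.999613 + 0.28·0.157277 = 0.734723.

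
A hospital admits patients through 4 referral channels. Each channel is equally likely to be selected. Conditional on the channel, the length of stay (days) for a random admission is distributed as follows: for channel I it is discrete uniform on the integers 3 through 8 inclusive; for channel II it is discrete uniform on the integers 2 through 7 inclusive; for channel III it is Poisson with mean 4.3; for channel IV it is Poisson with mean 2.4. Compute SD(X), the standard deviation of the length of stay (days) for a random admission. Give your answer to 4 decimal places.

2.0953

Per component, I: μ=5.5, E[X²]=33.1667; II: μ=4.5, E[X²]=23.1667; III: μ=4.3, E[X²]=22.79; IV: μ=2.4, E[X²]=8.16.
E[X] = 0.25·5.5 + 0.25·4.5 + 0.25·4.3 + 0.25·2.4 = 4.175.
E[X²] = 0.25·33.1667 + 0.25·23.1667 + 0.25·22.79 + 0.25·8.16 = 21.8208.
Var(X) = E[X²] − (E[X])² = 21.8208 − 17.4306 = 4.39021.
SD(X) = √4.39021 = 2.09528.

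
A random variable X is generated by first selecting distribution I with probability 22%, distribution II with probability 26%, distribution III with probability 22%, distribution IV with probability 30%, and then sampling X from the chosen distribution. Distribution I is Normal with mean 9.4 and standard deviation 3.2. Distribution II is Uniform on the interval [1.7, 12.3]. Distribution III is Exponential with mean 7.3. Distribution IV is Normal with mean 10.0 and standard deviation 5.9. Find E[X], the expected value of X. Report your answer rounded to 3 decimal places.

8.494

Component means — I: 9.4; II: 7; III: 7.3; IV: 10.
E[X] = 0.22·9.4 + 0.26·7 + 0.22·7.3 + 0.3·10 = 8.494.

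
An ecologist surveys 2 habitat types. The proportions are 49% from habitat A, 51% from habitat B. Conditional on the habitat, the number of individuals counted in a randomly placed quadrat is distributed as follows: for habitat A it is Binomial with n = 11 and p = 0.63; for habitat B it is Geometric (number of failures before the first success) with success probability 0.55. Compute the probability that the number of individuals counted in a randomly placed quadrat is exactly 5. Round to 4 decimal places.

Conditional on each habitat, P(X = 5): A: 0.11764; B: 0.010149.
By total probability, P(X = 5) = 0.49·0.11764 + 0.51·0.010149 = 0.0628196.

0.0628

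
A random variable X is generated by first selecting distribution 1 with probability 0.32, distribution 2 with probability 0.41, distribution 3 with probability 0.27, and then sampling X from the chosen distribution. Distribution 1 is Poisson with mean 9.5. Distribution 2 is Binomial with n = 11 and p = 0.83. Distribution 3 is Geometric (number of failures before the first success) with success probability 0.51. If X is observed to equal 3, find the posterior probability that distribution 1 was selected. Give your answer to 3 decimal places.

Likelihoods P(X=3 | ·): 1: 0.010696; 2: 6.58127e-05; 3: 0.060001.
Posterior ∝ prior × likelihood. Numerator for 1: 0.32·0.010696 = 0.00342272.
Normalizing constant: 0.32·0.010696 + 0.41·6.58127e-05 + 0.27·0.060001 = 0.01965.
P(1 | observation) = 0.00342272 / 0.01965 = 0.174185.

0.174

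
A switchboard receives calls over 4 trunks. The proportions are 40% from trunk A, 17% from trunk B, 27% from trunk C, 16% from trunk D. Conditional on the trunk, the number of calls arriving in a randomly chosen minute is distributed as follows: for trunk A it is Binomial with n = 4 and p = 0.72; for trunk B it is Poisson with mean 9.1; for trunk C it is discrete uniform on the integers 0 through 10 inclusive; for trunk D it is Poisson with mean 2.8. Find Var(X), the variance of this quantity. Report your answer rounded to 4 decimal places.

Per component, A: μ=2.88, E[X²]=9.1008; B: μ=9.1, E[X²]=91.91; C: μ=5, E[X²]=35; D: μ=2.8, E[X²]=10.64.
E[X] = 0.4·2.88 + 0.17·9.1 + 0.27·5 + 0.16·2.8 = 4.497.
E[X²] = 0.4·9.1008 + 0.17·91.91 + 0.27·35 + 0.16·10.64 = 30.4174.
Var(X) = E[X²] − (E[X])² = 30.4174 − 20.223 = 10.1944.

10.1944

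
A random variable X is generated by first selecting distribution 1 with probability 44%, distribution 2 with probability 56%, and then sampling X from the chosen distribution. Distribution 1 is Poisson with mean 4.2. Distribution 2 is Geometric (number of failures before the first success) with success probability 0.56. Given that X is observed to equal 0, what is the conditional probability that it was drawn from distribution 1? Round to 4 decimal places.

0.0206

Likelihoods P(X=0 | ·): 1: 0.0149956; 2: 0.56.
Posterior ∝ prior × likelihood. Numerator for 1: 0.44·0.0149956 = 0.00659805.
Normalizing constant: 0.44·0.0149956 + 0.56·0.56 = 0.320198.
P(1 | observation) = 0.00659805 / 0.320198 = 0.0206062.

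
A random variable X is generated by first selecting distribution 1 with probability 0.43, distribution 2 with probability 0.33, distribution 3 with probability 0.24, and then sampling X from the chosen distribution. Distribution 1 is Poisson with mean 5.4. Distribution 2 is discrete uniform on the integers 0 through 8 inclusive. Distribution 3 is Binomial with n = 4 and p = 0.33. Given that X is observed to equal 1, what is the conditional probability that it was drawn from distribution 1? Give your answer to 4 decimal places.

Likelihoods P(X=1 | ·): 1: 0.0243895; 2: 0.111111; 3: 0.397007.
Posterior ∝ prior × likelihood. Numerator for 1: 0.43·0.0243895 = 0.0104875.
Normalizing constant: 0.43·0.0243895 + 0.33·0.111111 + 0.24·0.397007 = 0.142436.
P(1 | observation) = 0.0104875 / 0.142436 = 0.0736296.

0.0736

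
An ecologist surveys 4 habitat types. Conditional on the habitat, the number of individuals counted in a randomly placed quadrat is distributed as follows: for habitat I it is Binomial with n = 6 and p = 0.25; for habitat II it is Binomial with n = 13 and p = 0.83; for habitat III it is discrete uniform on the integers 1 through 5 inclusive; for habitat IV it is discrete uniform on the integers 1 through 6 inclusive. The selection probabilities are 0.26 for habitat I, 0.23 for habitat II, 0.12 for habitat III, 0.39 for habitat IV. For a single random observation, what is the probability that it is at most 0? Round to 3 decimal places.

0.046

Conditional on each habitat, P(X ≤ 0): I: 0.177979; II: 9.90458e-11; III: 0; IV: 0.
By total probability, P(X ≤ 0) = 0.26·0.177979 + 0.23·9.90458e-11 + 0.12·0 + 0.39·0 = 0.0462744.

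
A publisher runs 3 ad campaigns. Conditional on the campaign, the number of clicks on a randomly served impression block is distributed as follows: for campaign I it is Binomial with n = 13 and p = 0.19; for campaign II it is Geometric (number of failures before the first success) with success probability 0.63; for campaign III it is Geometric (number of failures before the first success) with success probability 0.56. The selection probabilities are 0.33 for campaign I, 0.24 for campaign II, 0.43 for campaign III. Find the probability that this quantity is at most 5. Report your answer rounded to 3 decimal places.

0.988

Conditional on each campaign, P(X ≤ 5): I: 0.976328; II: 0.997434; III: 0.992744.
By total probability, P(X ≤ 5) = 0.33·0.976328 + 0.24·0.997434 + 0.43·0.992744 = 0.988452.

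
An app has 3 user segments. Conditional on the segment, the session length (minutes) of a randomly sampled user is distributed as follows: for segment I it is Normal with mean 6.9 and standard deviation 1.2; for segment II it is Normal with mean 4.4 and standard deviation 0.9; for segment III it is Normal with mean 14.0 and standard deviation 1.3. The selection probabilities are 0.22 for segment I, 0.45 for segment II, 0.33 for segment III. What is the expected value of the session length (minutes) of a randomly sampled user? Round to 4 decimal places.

Component means — I: 6.9; II: 4.4; III: 14.
E[X] = 0.22·6.9 + 0.45·4.4 + 0.33·14 = 8.118.

8.1180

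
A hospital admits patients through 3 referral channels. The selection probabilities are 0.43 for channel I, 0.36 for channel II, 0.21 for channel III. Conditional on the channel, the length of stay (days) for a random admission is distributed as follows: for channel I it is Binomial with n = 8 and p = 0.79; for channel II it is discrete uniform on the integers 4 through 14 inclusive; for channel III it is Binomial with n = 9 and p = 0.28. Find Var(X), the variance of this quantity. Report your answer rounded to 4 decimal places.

10.1420

Per component, I: μ=6.32, E[X²]=41.2696; II: μ=9, E[X²]=91; III: μ=2.52, E[X²]=8.1648.
E[X] = 0.43·6.32 + 0.36·9 + 0.21·2.52 = 6.4868.
E[X²] = 0.43·41.2696 + 0.36·91 + 0.21·8.1648 = 52.2205.
Var(X) = E[X²] − (E[X])² = 52.2205 − 42.0786 = 10.142.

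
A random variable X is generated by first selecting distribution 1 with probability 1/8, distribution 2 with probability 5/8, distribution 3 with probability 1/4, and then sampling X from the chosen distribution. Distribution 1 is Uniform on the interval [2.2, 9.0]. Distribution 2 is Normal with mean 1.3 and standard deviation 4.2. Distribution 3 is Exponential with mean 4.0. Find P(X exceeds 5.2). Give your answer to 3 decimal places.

Conditional on each component, P(X > 5.2): 1: 0.558824; 2: 0.176556; 3: 0.272532.
By total probability, P(X > 5.2) = 0.125·0.558824 + 0.625·0.176556 + 0.25·0.272532 = 0.248333.

0.248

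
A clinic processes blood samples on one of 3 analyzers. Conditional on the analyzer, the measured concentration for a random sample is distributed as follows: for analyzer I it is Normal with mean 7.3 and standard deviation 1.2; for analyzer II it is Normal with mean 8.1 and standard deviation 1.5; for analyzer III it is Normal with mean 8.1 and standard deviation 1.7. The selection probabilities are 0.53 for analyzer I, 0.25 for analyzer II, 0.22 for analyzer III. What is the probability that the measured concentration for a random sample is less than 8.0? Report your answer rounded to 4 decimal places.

0.6049

Conditional on each analyzer, P(X < 8.0): I: 0.720166; II: 0.473424; III: 0.476546.
By total probability, P(X < 8.0) = 0.53·0.720166 + 0.25·0.473424 + 0.22·0.476546 = 0.604884.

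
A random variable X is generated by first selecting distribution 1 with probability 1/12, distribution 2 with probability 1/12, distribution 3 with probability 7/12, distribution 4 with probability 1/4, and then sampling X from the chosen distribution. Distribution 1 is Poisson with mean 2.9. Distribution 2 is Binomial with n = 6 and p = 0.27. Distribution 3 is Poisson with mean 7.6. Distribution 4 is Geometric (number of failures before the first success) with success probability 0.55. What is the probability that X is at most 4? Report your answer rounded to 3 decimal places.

Conditional on each component, P(X ≤ 4): 1: 0.831777; 2: 0.993328; 3: 0.124939; 4: 0.981547.
By total probability, P(X ≤ 4) = 0.0833333·0.831777 + 0.0833333·0.993328 + 0.583333·0.124939 + 0.25·0.981547 = 0.47036.

0.470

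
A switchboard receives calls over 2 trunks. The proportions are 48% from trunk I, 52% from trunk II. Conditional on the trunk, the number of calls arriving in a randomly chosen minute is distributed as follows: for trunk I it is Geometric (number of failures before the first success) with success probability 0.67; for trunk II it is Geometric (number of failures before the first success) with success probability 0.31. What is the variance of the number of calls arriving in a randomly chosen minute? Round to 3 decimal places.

4.836

Per component, I: μ=0.492537, E[X²]=0.977723; II: μ=2.22581, E[X²]=12.1342.
E[X] = 0.48·0.492537 + 0.52·2.22581 = 1.39384.
E[X²] = 0.48·0.977723 + 0.52·12.1342 = 6.77911.
Var(X) = E[X²] − (E[X])² = 6.77911 − 1.94278 = 4.83633.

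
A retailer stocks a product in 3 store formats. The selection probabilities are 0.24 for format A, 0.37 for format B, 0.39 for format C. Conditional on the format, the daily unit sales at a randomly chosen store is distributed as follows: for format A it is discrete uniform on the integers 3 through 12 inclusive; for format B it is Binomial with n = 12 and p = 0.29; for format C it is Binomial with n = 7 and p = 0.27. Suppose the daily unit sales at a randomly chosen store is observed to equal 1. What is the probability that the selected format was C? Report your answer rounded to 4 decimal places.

Likelihoods P(X=1 | ·): A: 0; B: 0.0804306; C: 0.286022.
Posterior ∝ prior × likelihood. Numerator for C: 0.39·0.286022 = 0.111548.
Normalizing constant: 0.24·0 + 0.37·0.0804306 + 0.39·0.286022 = 0.141308.
P(C | observation) = 0.111548 / 0.141308 = 0.789401.

0.7894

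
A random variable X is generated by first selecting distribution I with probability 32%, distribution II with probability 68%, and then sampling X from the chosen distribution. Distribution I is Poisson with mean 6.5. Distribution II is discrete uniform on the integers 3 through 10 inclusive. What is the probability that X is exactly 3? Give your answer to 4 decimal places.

Conditional on each component, P(X = 3): I: 0.0688137; II: 0.125.
By total probability, P(X = 3) = 0.32·0.0688137 + 0.68·0.125 = 0.10702.

0.1070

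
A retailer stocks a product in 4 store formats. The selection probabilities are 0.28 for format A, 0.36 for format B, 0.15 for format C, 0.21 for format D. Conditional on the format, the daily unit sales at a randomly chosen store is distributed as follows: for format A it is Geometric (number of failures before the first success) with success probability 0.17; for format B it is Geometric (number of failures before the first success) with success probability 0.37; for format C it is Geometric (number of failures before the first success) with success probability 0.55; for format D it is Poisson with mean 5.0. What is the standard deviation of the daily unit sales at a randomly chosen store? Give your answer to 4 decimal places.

3.7550

Per component, A: μ=4.88235, E[X²]=52.5571; B: μ=1.7027, E[X²]=7.5011; C: μ=0.818182, E[X²]=2.15702; D: μ=5, E[X²]=30.
E[X] = 0.28·4.88235 + 0.36·1.7027 + 0.15·0.818182 + 0.21·5 = 3.15276.
E[X²] = 0.28·52.5571 + 0.36·7.5011 + 0.15·2.15702 + 0.21·30 = 24.0399.
Var(X) = E[X²] − (E[X])² = 24.0399 − 9.93989 = 14.1.
SD(X) = √14.1 = 3.755.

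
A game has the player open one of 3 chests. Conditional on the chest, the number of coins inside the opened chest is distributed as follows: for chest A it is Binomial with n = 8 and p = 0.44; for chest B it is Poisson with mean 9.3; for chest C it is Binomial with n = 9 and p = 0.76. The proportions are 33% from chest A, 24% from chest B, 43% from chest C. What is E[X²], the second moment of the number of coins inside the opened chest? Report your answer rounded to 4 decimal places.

48.5526

For each component E[X²] = Var + (mean)², giving A: 14.3616; B: 95.79; C: 48.4272.
Overall E[X²] = 0.33·14.3616 + 0.24·95.79 + 0.43·48.4272 = 48.5526.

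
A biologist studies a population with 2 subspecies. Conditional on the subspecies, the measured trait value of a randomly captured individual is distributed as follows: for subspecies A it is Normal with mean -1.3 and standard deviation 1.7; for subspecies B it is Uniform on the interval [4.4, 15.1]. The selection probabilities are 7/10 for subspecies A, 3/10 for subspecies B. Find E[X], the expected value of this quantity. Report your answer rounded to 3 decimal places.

2.015

Component means — A: -1.3; B: 9.75.
E[X] = 0.7·-1.3 + 0.3·9.75 = 2.015.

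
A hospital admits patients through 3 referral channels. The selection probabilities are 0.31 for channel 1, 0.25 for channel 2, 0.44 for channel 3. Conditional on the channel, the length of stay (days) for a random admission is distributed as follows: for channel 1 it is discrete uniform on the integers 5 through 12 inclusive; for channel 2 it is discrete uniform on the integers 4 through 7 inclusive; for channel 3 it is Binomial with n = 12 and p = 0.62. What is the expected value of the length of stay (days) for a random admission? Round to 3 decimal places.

7.284

Component means — 1: 8.5; 2: 5.5; 3: 7.44.
E[X] = 0.31·8.5 + 0.25·5.5 + 0.44·7.44 = 7.2836.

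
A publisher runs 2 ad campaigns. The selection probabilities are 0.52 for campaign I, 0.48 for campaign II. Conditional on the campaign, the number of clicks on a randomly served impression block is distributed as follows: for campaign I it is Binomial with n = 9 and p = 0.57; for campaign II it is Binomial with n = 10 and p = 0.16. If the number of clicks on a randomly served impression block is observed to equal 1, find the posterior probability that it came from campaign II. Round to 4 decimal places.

Likelihoods P(X=1 | ·): I: 0.00599605; II: 0.333145.
Posterior ∝ prior × likelihood. Numerator for II: 0.48·0.333145 = 0.15991.
Normalizing constant: 0.52·0.00599605 + 0.48·0.333145 = 0.163028.
P(II | observation) = 0.15991 / 0.163028 = 0.980875.

0.9809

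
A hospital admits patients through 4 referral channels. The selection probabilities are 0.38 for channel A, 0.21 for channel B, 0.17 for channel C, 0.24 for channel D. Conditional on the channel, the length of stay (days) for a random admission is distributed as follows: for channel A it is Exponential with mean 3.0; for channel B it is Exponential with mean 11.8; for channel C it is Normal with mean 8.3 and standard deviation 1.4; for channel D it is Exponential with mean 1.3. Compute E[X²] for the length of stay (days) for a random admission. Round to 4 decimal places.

For each component E[X²] = Var + (mean)², giving A: 18; B: 278.48; C: 70.85; D: 3.38.
Overall E[X²] = 0.38·18 + 0.21·278.48 + 0.17·70.85 + 0.24·3.38 = 78.1765.

78.1765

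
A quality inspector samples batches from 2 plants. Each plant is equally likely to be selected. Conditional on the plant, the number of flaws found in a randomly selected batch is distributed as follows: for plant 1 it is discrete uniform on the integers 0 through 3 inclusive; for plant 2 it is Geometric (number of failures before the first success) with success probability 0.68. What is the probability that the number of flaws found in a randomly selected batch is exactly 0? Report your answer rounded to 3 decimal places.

0.465

Conditional on each plant, P(X = 0): 1: 0.25; 2: 0.68.
By total probability, P(X = 0) = 0.5·0.25 + 0.5·0.68 = 0.465.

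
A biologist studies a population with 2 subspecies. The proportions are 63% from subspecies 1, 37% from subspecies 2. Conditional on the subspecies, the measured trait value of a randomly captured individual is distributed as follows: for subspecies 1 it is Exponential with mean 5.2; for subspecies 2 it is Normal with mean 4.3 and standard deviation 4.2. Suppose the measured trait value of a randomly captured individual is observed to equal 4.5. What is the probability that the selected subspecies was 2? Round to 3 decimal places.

0.408

Likelihoods f(4.5 | ·): 1: 0.0809403; 2: 0.0948786.
Posterior ∝ prior × likelihood. Numerator for 2: 0.37·0.0948786 = 0.0351051.
Normalizing constant: 0.63·0.0809403 + 0.37·0.0948786 = 0.0860975.
P(2 | observation) = 0.0351051 / 0.0860975 = 0.407737.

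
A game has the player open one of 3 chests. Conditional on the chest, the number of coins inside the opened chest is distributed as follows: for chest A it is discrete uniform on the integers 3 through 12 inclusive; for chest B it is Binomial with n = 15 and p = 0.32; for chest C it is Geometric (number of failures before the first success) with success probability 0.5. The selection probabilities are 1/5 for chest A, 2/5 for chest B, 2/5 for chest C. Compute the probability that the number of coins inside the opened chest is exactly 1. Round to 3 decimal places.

0.109

Conditional on each chest, P(X = 1): A: 0; B: 0.0216953; C: 0.25.
By total probability, P(X = 1) = 0.2·0 + 0.4·0.0216953 + 0.4·0.25 = 0.108678.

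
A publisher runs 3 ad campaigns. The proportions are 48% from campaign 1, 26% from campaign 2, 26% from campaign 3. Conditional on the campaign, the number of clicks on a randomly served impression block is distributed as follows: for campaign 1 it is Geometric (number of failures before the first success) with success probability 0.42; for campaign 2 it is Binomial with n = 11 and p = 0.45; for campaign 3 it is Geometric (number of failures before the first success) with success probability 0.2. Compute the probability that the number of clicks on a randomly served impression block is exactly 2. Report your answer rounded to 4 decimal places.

Conditional on each campaign, P(X = 2): 1: 0.141288; 2: 0.0512923; 3: 0.128.
By total probability, P(X = 2) = 0.48·0.141288 + 0.26·0.0512923 + 0.26·0.128 = 0.114434.

0.1144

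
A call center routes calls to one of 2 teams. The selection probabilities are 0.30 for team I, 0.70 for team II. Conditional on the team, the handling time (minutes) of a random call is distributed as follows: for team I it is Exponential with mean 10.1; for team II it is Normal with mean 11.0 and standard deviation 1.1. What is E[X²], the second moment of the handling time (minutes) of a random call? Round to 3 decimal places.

For each component E[X²] = Var + (mean)², giving I: 204.02; II: 122.21.
Overall E[X²] = 0.3·204.02 + 0.7·122.21 = 146.753.

146.753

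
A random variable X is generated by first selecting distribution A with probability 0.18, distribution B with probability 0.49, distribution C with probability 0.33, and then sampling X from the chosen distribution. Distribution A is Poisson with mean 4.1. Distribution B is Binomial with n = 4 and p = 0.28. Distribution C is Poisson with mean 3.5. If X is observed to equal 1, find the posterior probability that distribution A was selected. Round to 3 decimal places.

Likelihoods P(X=1 | ·): A: 0.067948; B: 0.418038; C: 0.105691.
Posterior ∝ prior × likelihood. Numerator for A: 0.18·0.067948 = 0.0122306.
Normalizing constant: 0.18·0.067948 + 0.49·0.418038 + 0.33·0.105691 = 0.251947.
P(A | observation) = 0.0122306 / 0.251947 = 0.0485445.

0.049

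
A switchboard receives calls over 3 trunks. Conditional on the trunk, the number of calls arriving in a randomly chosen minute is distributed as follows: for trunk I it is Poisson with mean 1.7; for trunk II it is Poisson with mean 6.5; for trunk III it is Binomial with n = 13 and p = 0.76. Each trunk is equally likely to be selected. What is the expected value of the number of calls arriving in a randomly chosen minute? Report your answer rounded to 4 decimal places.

6.0267

Component means — I: 1.7; II: 6.5; III: 9.88.
E[X] = 0.333333·1.7 + 0.333333·6.5 + 0.333333·9.88 = 6.02667.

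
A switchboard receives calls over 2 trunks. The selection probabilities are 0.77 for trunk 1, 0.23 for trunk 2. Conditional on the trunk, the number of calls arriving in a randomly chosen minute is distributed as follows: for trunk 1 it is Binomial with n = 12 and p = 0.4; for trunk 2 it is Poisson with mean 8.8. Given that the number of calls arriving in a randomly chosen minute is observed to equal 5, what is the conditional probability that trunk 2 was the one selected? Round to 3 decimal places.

Likelihoods P(X=5 | ·): 1: 0.22703; 2: 0.0662889.
Posterior ∝ prior × likelihood. Numerator for 2: 0.23·0.0662889 = 0.0152464.
Normalizing constant: 0.77·0.22703 + 0.23·0.0662889 = 0.19006.
P(2 | observation) = 0.0152464 / 0.19006 = 0.0802192.

0.080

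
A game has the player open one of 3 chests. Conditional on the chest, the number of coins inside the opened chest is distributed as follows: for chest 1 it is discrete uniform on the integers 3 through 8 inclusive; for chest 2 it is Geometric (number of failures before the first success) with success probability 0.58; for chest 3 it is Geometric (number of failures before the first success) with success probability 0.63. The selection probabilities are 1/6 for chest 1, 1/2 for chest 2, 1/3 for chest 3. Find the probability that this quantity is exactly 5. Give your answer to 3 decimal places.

Conditional on each chest, P(X = 5): 1: 0.166667; 2: 0.00758009; 3: 0.00436867.
By total probability, P(X = 5) = 0.166667·0.166667 + 0.5·0.00758009 + 0.333333·0.00436867 = 0.033024.

0.033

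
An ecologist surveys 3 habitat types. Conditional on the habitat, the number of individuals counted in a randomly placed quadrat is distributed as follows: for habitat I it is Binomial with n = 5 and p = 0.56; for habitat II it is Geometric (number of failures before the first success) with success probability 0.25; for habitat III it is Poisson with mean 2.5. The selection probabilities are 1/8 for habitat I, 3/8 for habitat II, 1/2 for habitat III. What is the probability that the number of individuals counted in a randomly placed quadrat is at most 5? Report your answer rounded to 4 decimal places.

Conditional on each habitat, P(X ≤ 5): I: 1; II: 0.822021; III: 0.957979.
By total probability, P(X ≤ 5) = 0.125·1 + 0.375·0.822021 + 0.5·0.957979 = 0.912248.

0.9122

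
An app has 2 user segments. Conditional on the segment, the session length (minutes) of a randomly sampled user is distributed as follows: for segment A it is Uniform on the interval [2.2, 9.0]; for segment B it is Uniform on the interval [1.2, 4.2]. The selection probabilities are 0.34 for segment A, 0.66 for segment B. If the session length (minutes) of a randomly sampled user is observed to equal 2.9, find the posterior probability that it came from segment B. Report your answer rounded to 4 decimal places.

Likelihoods f(2.9 | ·): A: 0.147059; B: 0.333333.
Posterior ∝ prior × likelihood. Numerator for B: 0.66·0.333333 = 0.22.
Normalizing constant: 0.34·0.147059 + 0.66·0.333333 = 0.27.
P(B | observation) = 0.22 / 0.27 = 0.814815.

0.8148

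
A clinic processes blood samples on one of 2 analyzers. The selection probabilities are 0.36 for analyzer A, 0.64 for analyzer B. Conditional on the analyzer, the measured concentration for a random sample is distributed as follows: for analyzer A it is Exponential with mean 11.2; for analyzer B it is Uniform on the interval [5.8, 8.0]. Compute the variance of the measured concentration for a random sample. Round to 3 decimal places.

Per component, A: μ=11.2, E[X²]=250.88; B: μ=6.9, E[X²]=48.0133.
E[X] = 0.36·11.2 + 0.64·6.9 = 8.448.
E[X²] = 0.36·250.88 + 0.64·48.0133 = 121.045.
Var(X) = E[X²] − (E[X])² = 121.045 − 71.3687 = 49.6766.

49.677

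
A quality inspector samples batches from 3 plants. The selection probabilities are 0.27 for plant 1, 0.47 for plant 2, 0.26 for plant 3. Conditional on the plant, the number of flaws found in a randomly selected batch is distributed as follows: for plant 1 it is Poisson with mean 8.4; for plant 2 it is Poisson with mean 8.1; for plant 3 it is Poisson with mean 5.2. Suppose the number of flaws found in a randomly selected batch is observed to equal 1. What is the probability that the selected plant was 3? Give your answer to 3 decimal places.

0.817

Likelihoods P(X=1 | ·): 1: 0.00188889; 2: 0.00245867; 3: 0.0286861.
Posterior ∝ prior × likelihood. Numerator for 3: 0.26·0.0286861 = 0.0074584.
Normalizing constant: 0.27·0.00188889 + 0.47·0.00245867 + 0.26·0.0286861 = 0.00912397.
P(3 | observation) = 0.0074584 / 0.00912397 = 0.817451.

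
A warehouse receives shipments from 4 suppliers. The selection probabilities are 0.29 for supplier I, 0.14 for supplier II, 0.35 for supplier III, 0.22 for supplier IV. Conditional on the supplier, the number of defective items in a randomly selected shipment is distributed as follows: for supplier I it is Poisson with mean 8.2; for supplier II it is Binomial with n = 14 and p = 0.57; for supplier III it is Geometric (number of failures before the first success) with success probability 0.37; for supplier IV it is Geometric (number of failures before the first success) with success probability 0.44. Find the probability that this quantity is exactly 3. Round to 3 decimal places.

0.058

Conditional on each supplier, P(X = 3): I: 0.0252392; II: 0.00626439; III: 0.0925174; IV: 0.077271.
By total probability, P(X = 3) = 0.29·0.0252392 + 0.14·0.00626439 + 0.35·0.0925174 + 0.22·0.077271 = 0.0575771.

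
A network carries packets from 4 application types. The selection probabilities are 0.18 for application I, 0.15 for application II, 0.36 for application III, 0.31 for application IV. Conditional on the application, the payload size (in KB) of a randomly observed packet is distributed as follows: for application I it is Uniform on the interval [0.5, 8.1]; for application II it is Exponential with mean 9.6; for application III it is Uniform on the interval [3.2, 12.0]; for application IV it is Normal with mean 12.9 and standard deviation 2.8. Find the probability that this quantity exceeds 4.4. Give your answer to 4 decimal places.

0.8030

Conditional on each application, P(X > 4.4): I: 0.486842; II: 0.632337; III: 0.863636; IV: 0.9988.
By total probability, P(X > 4.4) = 0.18·0.486842 + 0.15·0.632337 + 0.36·0.863636 + 0.31·0.9988 = 0.803019.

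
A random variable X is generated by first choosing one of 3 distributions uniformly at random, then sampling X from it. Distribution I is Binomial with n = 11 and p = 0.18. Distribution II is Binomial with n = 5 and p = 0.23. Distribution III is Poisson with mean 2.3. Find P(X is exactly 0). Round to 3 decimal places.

0.161

Conditional on each component, P(X = 0): I: 0.112707; II: 0.270678; III: 0.100259.
By total probability, P(X = 0) = 0.333333·0.112707 + 0.333333·0.270678 + 0.333333·0.100259 = 0.161215.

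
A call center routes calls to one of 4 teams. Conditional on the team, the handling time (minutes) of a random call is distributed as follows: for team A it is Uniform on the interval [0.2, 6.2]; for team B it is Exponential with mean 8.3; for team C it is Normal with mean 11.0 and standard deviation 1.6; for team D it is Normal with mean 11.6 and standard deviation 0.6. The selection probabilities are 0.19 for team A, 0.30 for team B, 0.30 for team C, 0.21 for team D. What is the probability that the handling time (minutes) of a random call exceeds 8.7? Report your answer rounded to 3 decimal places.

Conditional on each team, P(X > 8.7): A: 0; B: 0.350571; C: 0.924712; D: 0.999999.
By total probability, P(X > 8.7) = 0.19·0 + 0.3·0.350571 + 0.3·0.924712 + 0.21·0.999999 = 0.592585.

0.593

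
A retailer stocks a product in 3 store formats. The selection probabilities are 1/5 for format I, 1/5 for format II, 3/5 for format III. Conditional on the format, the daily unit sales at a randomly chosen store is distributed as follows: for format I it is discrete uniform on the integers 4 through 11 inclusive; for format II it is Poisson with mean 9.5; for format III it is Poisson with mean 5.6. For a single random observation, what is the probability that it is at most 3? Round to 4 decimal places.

Conditional on each format, P(X ≤ 3): I: 0; II: 0.0148596; III: 0.190622.
By total probability, P(X ≤ 3) = 0.2·0 + 0.2·0.0148596 + 0.6·0.190622 = 0.117345.

0.1173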